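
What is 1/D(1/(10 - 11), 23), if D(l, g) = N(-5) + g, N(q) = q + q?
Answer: 1/13 ≈ 0.076923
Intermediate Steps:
N(q) = 2*q
D(l, g) = -10 + g (D(l, g) = 2*(-5) + g = -10 + g)
1/D(1/(10 - 11), 23) = 1/(-10 + 23) = 1/13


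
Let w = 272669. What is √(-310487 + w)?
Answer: 3*I*√4202 ≈ 194.47*I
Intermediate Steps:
√(-310487 + w) = √(-310487 + 272669) = √(-37818) = 3*I*√4202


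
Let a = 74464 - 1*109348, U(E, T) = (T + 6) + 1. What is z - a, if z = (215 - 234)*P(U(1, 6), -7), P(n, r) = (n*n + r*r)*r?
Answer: 63878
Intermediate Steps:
U(E, T) = 7 + T (U(E, T) = (6 + T) + 1 = 7 + T)
P(n, r) = r*(n² + r²) (P(n, r) = (n² + r²)*r = r*(n² + r²))
a = -34884 (a = 74464 - 109348 = -34884)
z = 28994 (z = (215 - 234)*(-7*((7 + 6)² + (-7)²)) = -(-133)*(13² + 49) = -(-133)*(169 + 49) = -(-133)*218 = -19*(-1526) = 28994)
z - a = 28994 - 1*(-34884) = 28994 + 34884 = 63878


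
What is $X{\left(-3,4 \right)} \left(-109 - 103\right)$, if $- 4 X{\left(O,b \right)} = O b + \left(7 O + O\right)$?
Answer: $-1908$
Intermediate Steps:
$X{\left(O,b \right)} = - 2 O - \frac{O b}{4}$ ($X{\left(O,b \right)} = - \frac{O b + \left(7 O + O\right)}{4} = - \frac{O b + 8 O}{4} = - \frac{8 O + O b}{4} = - 2 O - \frac{O b}{4}$)
$X{\left(-3,4 \right)} \left(-109 - 103\right) = \left(- \frac{1}{4}\right) \left(-3\right) \left(8 + 4\right) \left(-109 - 103\right) = \left(- \frac{1}{4}\right) \left(-3\right) 12 \left(-212\right) = 9 \left(-212\right) = -1908$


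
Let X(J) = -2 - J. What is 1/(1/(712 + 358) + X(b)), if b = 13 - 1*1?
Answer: -1070/14979 ≈ -0.071433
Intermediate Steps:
b = 12 (b = 13 - 1 = 12)
1/(1/(712 + 358) + X(b)) = 1/(1/(712 + 358) + (-2 - 1*12)) = 1/(1/1070 + (-2 - 12)) = 1/(1/1070 - 14) = 1/(-14979/1070) = -1070/14979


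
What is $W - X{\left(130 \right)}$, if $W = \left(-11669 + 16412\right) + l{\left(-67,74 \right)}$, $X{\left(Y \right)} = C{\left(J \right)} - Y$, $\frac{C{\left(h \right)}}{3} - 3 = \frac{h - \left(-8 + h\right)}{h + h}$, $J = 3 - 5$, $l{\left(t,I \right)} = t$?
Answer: $4803$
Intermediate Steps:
$J = -2$
$C{\left(h \right)} = 9 + \frac{12}{h}$ ($C{\left(h \right)} = 9 + 3 \frac{h - \left(-8 + h\right)}{h + h} = 9 + 3 \frac{8}{2 h} = 9 + 3 \cdot 8 \frac{1}{2 h} = 9 + 3 \frac{4}{h} = 9 + \frac{12}{h}$)
$X{\left(Y \right)} = 3 - Y$ ($X{\left(Y \right)} = \left(9 + \frac{12}{-2}\right) - Y = \left(9 + 12 \left(- \frac{1}{2}\right)\right) - Y = \left(9 - 6\right) - Y = 3 - Y$)
$W = 4676$ ($W = \left(-11669 + 16412\right) - 67 = 4743 - 67 = 4676$)
$W - X{\left(130 \right)} = 4676 - \left(3 - 130\right) = 4676 - -127 = 4676 + 127 = 4803$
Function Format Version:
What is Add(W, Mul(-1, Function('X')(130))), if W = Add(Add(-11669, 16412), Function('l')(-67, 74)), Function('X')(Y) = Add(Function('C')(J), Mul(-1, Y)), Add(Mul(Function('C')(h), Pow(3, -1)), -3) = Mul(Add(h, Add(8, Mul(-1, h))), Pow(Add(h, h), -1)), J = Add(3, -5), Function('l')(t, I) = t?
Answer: 4803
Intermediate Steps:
J = -2
Function('C')(h) = Add(9, Mul(12, Pow(h, -1))) (Function('C')(h) = Add(9, Mul(3, Mul(Add(h, Add(8, Mul(-1, h))), Pow(Add(h, h), -1)))) = Add(9, Mul(3, Mul(8, Pow(Mul(2, h), -1)))) = Add(9, Mul(3, Mul(8, Mul(Rational(1, 2), Pow(h, -1))))) = Add(9, Mul(3, Mul(4, Pow(h, -1)))) = Add(9, Mul(12, Pow(h, -1))))
Function('X')(Y) = Add(3, Mul(-1, Y)) (Function('X')(Y) = Add(Add(9, Mul(12, Pow(-2, -1))), Mul(-1, Y)) = Add(Add(9, Mul(12, Rational(-1, 2))), Mul(-1, Y)) = Add(Add(9, -6), Mul(-1, Y)) = Add(3, Mul(-1, Y)))
W = 4676 (W = Add(Add(-11669, 16412), -67) = Add(4743, -67) = 4676)
Add(W, Mul(-1, Function('X')(130))) = Add(4676, Mul(-1, Add(3, Mul(-1, 130)))) = Add(4676, Mul(-1, Add(3, -130))) = Add(4676, Mul(-1, -127)) = Add(4676, 127) = 4803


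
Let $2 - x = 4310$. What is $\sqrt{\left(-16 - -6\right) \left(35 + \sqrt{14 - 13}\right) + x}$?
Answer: $2 i \sqrt{1167} \approx 68.323 i$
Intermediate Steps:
$x = -4308$ ($x = 2 - 4310 = -4308$)
$\sqrt{\left(-16 - -6\right) \left(35 + \sqrt{14 - 13}\right) + x} = \sqrt{\left(-16 - -6\right) \left(35 + \sqrt{14 - 13}\right) - 4308} = \sqrt{\left(-16 + 6\right) \left(35 + \sqrt{1}\right) - 4308} = \sqrt{- 10 \left(35 + 1\right) - 4308} = \sqrt{\left(-10\right) 36 - 4308} = \sqrt{-360 - 4308} = \sqrt{-4668} = 2 i \sqrt{1167}$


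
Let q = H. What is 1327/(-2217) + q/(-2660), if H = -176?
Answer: -784907/1474305 ≈ -0.53239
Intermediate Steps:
q = -176
1327/(-2217) + q/(-2660) = 1327/(-2217) - 176/(-2660) = 1327*(-1/2217) - 176*(-1/2660) = -1327/2217 + 44/665 = -784907/1474305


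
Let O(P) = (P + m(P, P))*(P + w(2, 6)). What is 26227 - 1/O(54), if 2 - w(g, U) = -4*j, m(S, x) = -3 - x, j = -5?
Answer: 2832517/108 ≈ 26227.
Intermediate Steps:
w(g, U) = -18 (w(g, U) = 2 - (-4)*(-5) = 2 - 1*20 = 2 - 20 = -18)
O(P) = 54 - 3*P (O(P) = (P + (-3 - P))*(P - 18) = -3*(-18 + P) = 54 - 3*P)
26227 - 1/O(54) = 26227 - 1/(54 - 3*54) = 26227 - 1/(54 - 162) = 26227 - 1/(-108) = 26227 - 1*(-1/108) = 26227 + 1/108 = 2832517/108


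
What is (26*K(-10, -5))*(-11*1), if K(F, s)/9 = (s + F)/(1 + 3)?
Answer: 19305/2 ≈ 9652.5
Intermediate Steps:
K(F, s) = 9*F/4 + 9*s/4 (K(F, s) = 9*((s + F)/(1 + 3)) = 9*((F + s)/4) = 9*((F + s)*(1/4)) = 9*(F/4 + s/4) = 9*F/4 + 9*s/4)
(26*K(-10, -5))*(-11*1) = (26*((9/4)*(-10) + (9/4)*(-5)))*(-11*1) = (26*(-45/2 - 45/4))*(-11) = (26*(-135/4))*(-11) = -1755/2*(-11) = 19305/2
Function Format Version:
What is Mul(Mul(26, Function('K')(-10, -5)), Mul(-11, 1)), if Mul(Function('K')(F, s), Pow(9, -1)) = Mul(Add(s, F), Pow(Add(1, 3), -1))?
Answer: Rational(19305, 2) ≈ 9652.5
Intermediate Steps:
Function('K')(F, s) = Add(Mul(Rational(9, 4), F), Mul(Rational(9, 4), s)) (Function('K')(F, s) = Mul(9, Mul(Add(s, F), Pow(Add(1, 3), -1))) = Mul(9, Mul(Add(F, s), Pow(4, -1))) = Mul(9, Mul(Add(F, s), Rational(1, 4))) = Mul(9, Add(Mul(Rational(1, 4), F), Mul(Rational(1, 4), s))) = Add(Mul(Rational(9, 4), F), Mul(Rational(9, 4), s)))
Mul(Mul(26, Function('K')(-10, -5)), Mul(-11, 1)) = Mul(Mul(26, Add(Mul(Rational(9, 4), -10), Mul(Rational(9, 4), -5))), Mul(-11, 1)) = Mul(Mul(26, Add(Rational(-45, 2), Rational(-45, 4))), -11) = Mul(Mul(26, Rational(-135, 4)), -11) = Mul(Rational(-1755, 2), -11) = Rational(19305, 2)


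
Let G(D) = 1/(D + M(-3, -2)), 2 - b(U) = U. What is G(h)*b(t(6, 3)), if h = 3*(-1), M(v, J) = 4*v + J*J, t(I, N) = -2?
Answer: -4/11 ≈ -0.36364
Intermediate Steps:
M(v, J) = J**2 + 4*v (M(v, J) = 4*v + J**2 = J**2 + 4*v)
b(U) = 2 - U
h = -3
G(D) = 1/(-8 + D) (G(D) = 1/(D + ((-2)**2 + 4*(-3))) = 1/(D + (4 - 12)) = 1/(D - 8) = 1/(-8 + D))
G(h)*b(t(6, 3)) = (2 - 1*(-2))/(-8 - 3) = (2 + 2)/(-11) = -1/11*4 = -4/11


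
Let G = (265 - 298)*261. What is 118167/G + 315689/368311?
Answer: -13601058860/1057420881 ≈ -12.862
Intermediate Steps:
G = -8613 (G = -33*261 = -8613)
118167/G + 315689/368311 = 118167/(-8613) + 315689/368311 = 118167*(-1/8613) + 315689*(1/368311) = -39389/2871 + 315689/368311 = -13601058860/1057420881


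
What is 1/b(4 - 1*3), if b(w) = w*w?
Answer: 1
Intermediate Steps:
b(w) = w**2
1/b(4 - 1*3) = 1/((4 - 1*3)**2) = 1/((4 - 3)**2) = 1/(1**2) = 1/1 = 1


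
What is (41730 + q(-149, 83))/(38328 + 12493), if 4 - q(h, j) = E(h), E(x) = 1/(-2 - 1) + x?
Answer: 125650/152463 ≈ 0.82413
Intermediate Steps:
E(x) = -⅓ + x (E(x) = 1/(-3) + x = -⅓ + x)
q(h, j) = 13/3 - h (q(h, j) = 4 - (-⅓ + h) = 4 + (⅓ - h) = 13/3 - h)
(41730 + q(-149, 83))/(38328 + 12493) = (41730 + (13/3 - 1*(-149)))/(38328 + 12493) = (41730 + (13/3 + 149))/50821 = (41730 + 460/3)*(1/50821) = (125650/3)*(1/50821) = 125650/152463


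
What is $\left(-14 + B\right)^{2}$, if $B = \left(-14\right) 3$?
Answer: $3136$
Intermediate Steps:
$B = -42$
$\left(-14 + B\right)^{2} = \left(-14 - 42\right)^{2} = \left(-56\right)^{2} = 3136$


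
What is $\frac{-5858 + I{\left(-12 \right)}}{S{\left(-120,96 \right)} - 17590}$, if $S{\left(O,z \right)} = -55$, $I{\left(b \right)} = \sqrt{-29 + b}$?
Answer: $\frac{5858}{17645} - \frac{i \sqrt{41}}{17645} \approx 0.33199 - 0.00036289 i$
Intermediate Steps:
$\frac{-5858 + I{\left(-12 \right)}}{S{\left(-120,96 \right)} - 17590} = \frac{-5858 + \sqrt{-29 - 12}}{-55 - 17590} = \frac{-5858 + \sqrt{-41}}{-17645} = \left(-5858 + i \sqrt{41}\right) \left(- \frac{1}{17645}\right) = \frac{5858}{17645} - \frac{i \sqrt{41}}{17645}$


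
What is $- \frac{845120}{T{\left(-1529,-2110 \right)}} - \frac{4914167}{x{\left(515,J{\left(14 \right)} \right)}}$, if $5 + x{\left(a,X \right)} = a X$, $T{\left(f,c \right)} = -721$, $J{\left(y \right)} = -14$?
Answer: $\frac{9640655207}{5202015} \approx 1853.3$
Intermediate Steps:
$x{\left(a,X \right)} = -5 + X a$ ($x{\left(a,X \right)} = -5 + a X = -5 + X a$)
$- \frac{845120}{T{\left(-1529,-2110 \right)}} - \frac{4914167}{x{\left(515,J{\left(14 \right)} \right)}} = - \frac{845120}{-721} - \frac{4914167}{-5 - 7210} = \left(-845120\right) \left(- \frac{1}{721}\right) - \frac{4914167}{-5 - 7210} = \frac{845120}{721} - \frac{4914167}{-7215} = \frac{845120}{721} - - \frac{4914167}{7215} = \frac{845120}{721} + \frac{4914167}{7215} = \frac{9640655207}{5202015}$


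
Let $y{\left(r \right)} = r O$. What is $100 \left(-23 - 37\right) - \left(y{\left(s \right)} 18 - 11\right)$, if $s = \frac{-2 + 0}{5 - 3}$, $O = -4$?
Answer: $-6061$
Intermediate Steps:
$s = -1$ ($s = - \frac{2}{2} = \left(-2\right) \frac{1}{2} = -1$)
$y{\left(r \right)} = - 4 r$ ($y{\left(r \right)} = r \left(-4\right) = - 4 r$)
$100 \left(-23 - 37\right) - \left(y{\left(s \right)} 18 - 11\right) = 100 \left(-23 - 37\right) - \left(\left(-4\right) \left(-1\right) 18 - 11\right) = 100 \left(-60\right) - \left(4 \cdot 18 - 11\right) = -6000 - \left(72 - 11\right) = -6000 - 61 = -6061$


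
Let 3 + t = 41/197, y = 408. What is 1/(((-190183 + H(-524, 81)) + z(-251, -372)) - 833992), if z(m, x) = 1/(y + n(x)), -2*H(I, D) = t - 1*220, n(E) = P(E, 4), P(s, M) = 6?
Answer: -81558/83520579223 ≈ -9.7650e-7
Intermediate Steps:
t = -550/197 (t = -3 + 41/197 = -550/197 ≈ -2.7919)
n(E) = 6
H(I, D) = 21945/197 (H(I, D) = -(-550/197 - 1*220)/2 = -(-550/197 - 220)/2 = -½*(-43890/197) = 21945/197)
z(m, x) = 1/414 (z(m, x) = 1/(408 + 6) = 1/414)
1/(((-190183 + H(-524, 81)) + z(-251, -372)) - 833992) = 1/(((-190183 + 21945/197) + 1/414) - 833992) = 1/((-37444106/197 + 1/414) - 833992) = 1/(-15501859687/81558 - 833992) = 1/(-83520579223/81558) = -81558/83520579223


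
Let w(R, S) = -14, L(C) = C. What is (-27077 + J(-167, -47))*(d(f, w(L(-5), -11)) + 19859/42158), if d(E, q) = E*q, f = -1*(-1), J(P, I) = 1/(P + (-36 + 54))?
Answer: 1150537174661/3140771 ≈ 3.6632e+5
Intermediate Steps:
J(P, I) = 1/(18 + P) (J(P, I) = 1/(P + 18) = 1/(18 + P))
f = 1
(-27077 + J(-167, -47))*(d(f, w(L(-5), -11)) + 19859/42158) = (-27077 + 1/(18 - 167))*(1*(-14) + 19859/42158) = (-27077 + 1/(-149))*(-14 + 19859*(1/42158)) = (-27077 - 1/149)*(-14 + 19859/42158) = -4034474/149*(-570353/42158) = 1150537174661/3140771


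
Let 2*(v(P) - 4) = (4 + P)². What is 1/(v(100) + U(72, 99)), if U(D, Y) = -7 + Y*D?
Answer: 1/12533 ≈ 7.9789e-5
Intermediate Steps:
v(P) = 4 + (4 + P)²/2
U(D, Y) = -7 + D*Y
1/(v(100) + U(72, 99)) = 1/((4 + (4 + 100)²/2) + (-7 + 72*99)) = 1/((4 + (½)*104²) + (-7 + 7128)) = 1/((4 + (½)*10816) + 7121) = 1/((4 + 5408) + 7121) = 1/(5412 + 7121) = 1/12533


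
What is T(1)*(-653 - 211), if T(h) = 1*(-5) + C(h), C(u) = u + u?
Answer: 2592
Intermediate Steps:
C(u) = 2*u
T(h) = -5 + 2*h (T(h) = 1*(-5) + 2*h = -5 + 2*h)
T(1)*(-653 - 211) = (-5 + 2*1)*(-653 - 211) = (-5 + 2)*(-864) = -3*(-864) = 2592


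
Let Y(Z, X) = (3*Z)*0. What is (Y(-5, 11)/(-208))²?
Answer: 0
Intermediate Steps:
Y(Z, X) = 0
(Y(-5, 11)/(-208))² = (0/(-208))² = (0*(-1/208))² = 0² = 0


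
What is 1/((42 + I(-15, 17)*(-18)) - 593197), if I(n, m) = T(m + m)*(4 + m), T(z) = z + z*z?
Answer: -1/1042975 ≈ -9.5880e-7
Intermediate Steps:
T(z) = z + z**2
I(n, m) = 2*m*(1 + 2*m)*(4 + m) (I(n, m) = ((m + m)*(1 + (m + m)))*(4 + m) = ((2*m)*(1 + 2*m))*(4 + m) = (2*m*(1 + 2*m))*(4 + m) = 2*m*(1 + 2*m)*(4 + m))
1/((42 + I(-15, 17)*(-18)) - 593197) = 1/((42 + (2*17*(1 + 2*17)*(4 + 17))*(-18)) - 593197) = 1/((42 + (2*17*(1 + 34)*21)*(-18)) - 593197) = 1/((42 + (2*17*35*21)*(-18)) - 593197) = 1/((42 + 24990*(-18)) - 593197) = 1/((42 - 449820) - 593197) = 1/(-449778 - 593197) = 1/(-1042975) = -1/1042975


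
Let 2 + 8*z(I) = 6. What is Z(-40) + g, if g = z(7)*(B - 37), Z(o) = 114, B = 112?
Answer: 303/2 ≈ 151.50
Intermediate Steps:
z(I) = 1/2 (z(I) = -1/4 + (1/8)*6 = -1/4 + 3/4 = 1/2)
g = 75/2 (g = (112 - 37)/2 = (1/2)*75 = 75/2 ≈ 37.500)
Z(-40) + g = 114 + 75/2 = 303/2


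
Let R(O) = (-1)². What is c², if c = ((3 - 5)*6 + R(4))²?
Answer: 14641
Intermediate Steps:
R(O) = 1
c = 121 (c = ((3 - 5)*6 + 1)² = (-2*6 + 1)² = (-12 + 1)² = (-11)² = 121)
c² = 121² = 14641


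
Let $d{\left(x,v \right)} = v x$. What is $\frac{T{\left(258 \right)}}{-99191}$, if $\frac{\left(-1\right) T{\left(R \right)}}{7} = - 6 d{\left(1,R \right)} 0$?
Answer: $0$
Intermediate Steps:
$T{\left(R \right)} = 0$ ($T{\left(R \right)} = - 7 - 6 R 1 \cdot 0 = - 7 - 6 R 0 = \left(-7\right) 0 = 0$)
$\frac{T{\left(258 \right)}}{-99191} = \frac{0}{-99191} = 0 \left(- \frac{1}{99191}\right) = 0$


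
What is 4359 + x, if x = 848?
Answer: 5207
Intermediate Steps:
4359 + x = 4359 + 848 = 5207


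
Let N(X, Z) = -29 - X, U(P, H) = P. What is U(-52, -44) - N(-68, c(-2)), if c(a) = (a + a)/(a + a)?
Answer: -91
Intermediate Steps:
c(a) = 1 (c(a) = (2*a)/((2*a)) = (2*a)*(1/(2*a)) = 1)
U(-52, -44) - N(-68, c(-2)) = -52 - (-29 - 1*(-68)) = -52 - (-29 + 68) = -52 - 1*39 = -52 - 39 = -91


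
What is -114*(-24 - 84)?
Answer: 12312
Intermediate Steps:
-114*(-24 - 84) = -114*(-108) = 12312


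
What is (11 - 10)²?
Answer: 1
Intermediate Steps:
(11 - 10)² = 1² = 1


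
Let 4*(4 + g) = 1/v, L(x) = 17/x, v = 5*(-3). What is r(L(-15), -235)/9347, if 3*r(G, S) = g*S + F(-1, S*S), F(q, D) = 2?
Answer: 11351/336492 ≈ 0.033733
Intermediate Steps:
v = -15
g = -241/60 (g = -4 + (1/(-15))/4 = -4 + (1*(-1/15))/4 = -4 + (¼)*(-1/15) = -4 - 1/60 = -241/60 ≈ -4.0167)
r(G, S) = ⅔ - 241*S/180 (r(G, S) = (-241*S/60 + 2)/3 = (2 - 241*S/60)/3 = ⅔ - 241*S/180)
r(L(-15), -235)/9347 = (⅔ - 241/180*(-235))/9347 = (⅔ + 11327/36)*(1/9347) = (11351/36)*(1/9347) = 11351/336492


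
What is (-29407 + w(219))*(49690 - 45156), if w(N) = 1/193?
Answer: -25732943700/193 ≈ -1.3333e+8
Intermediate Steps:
w(N) = 1/193
(-29407 + w(219))*(49690 - 45156) = (-29407 + 1/193)*(49690 - 45156) = -5675550/193*4534 = -25732943700/193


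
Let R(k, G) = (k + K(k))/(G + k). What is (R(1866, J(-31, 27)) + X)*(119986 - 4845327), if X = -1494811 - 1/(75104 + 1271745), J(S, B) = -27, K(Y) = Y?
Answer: 5831741064487301644624/825618437 ≈ 7.0635e+12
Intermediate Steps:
R(k, G) = 2*k/(G + k) (R(k, G) = (k + k)/(G + k) = (2*k)/(G + k) = 2*k/(G + k))
X = -2013284700540/1346849 (X = -1494811 - 1/1346849 = -2013284700540/1346849 ≈ -1.4948e+6)
(R(1866, J(-31, 27)) + X)*(119986 - 4845327) = (2*1866/(-27 + 1866) - 2013284700540/1346849)*(119986 - 4845327) = (2*1866/1839 - 2013284700540/1346849)*(-4725341) = (2*1866*(1/1839) - 2013284700540/1346849)*(-4725341) = (1244/613 - 2013284700540/1346849)*(-4725341) = -1234141845950864/825618437*(-4725341) = 5831741064487301644624/825618437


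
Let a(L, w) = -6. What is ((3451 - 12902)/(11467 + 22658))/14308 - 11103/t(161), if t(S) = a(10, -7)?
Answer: 69502003523/37558500 ≈ 1850.5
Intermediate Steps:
t(S) = -6
((3451 - 12902)/(11467 + 22658))/14308 - 11103/t(161) = ((3451 - 12902)/(11467 + 22658))/14308 - 11103/(-6) = -9451/34125*(1/14308) - 11103*(-1/6) = -9451*1/34125*(1/14308) + 3701/2 = -727/2625*1/14308 + 3701/2 = -727/37558500 + 3701/2 = 69502003523/37558500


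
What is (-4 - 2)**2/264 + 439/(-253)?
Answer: -809/506 ≈ -1.5988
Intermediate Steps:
(-4 - 2)**2/264 + 439/(-253) = (-6)**2*(1/264) + 439*(-1/253) = 36*(1/264) - 439/253 = 3/22 - 439/253 = -809/506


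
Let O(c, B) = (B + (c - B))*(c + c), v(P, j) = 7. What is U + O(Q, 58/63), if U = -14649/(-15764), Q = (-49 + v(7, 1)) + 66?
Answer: 18174777/15764 ≈ 1152.9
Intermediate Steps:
Q = 24 (Q = (-49 + 7) + 66 = -42 + 66 = 24)
O(c, B) = 2*c² (O(c, B) = c*(2*c) = 2*c²)
U = 14649/15764 (U = -14649*(-1/15764) = 14649/15764 ≈ 0.92927)
U + O(Q, 58/63) = 14649/15764 + 2*24² = 14649/15764 + 2*576 = 14649/15764 + 1152 = 18174777/15764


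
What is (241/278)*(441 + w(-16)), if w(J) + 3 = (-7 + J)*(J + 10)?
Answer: 69408/139 ≈ 499.34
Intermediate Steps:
w(J) = -3 + (-7 + J)*(10 + J) (w(J) = -3 + (-7 + J)*(J + 10) = -3 + (-7 + J)*(10 + J))
(241/278)*(441 + w(-16)) = (241/278)*(441 + (-73 + (-16)**2 + 3*(-16))) = (241*(1/278))*(441 + (-73 + 256 - 48)) = 241*(441 + 135)/278 = (241/278)*576 = 69408/139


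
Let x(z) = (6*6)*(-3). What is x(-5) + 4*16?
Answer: -44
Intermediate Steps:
x(z) = -108 (x(z) = 36*(-3) = -108)
x(-5) + 4*16 = -108 + 4*16 = -108 + 64 = -44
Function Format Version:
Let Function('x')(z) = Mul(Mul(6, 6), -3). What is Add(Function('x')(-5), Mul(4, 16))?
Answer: -44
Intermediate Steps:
Function('x')(z) = -108 (Function('x')(z) = Mul(36, -3) = -108)
Add(Function('x')(-5), Mul(4, 16)) = Add(-108, Mul(4, 16)) = Add(-108, 64) = -44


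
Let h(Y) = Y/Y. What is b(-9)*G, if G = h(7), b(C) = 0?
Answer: 0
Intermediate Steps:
h(Y) = 1
G = 1
b(-9)*G = 0*1 = 0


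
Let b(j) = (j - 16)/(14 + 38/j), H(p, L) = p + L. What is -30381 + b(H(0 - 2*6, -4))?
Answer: -2825689/93 ≈ -30384.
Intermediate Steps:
H(p, L) = L + p
b(j) = (-16 + j)/(14 + 38/j)
-30381 + b(H(0 - 2*6, -4)) = -30381 + (-4 + (0 - 2*6))*(-16 + (-4 + (0 - 2*6)))/(2*(19 + 7*(-4 + (0 - 2*6)))) = -30381 + (-4 + (0 - 12))*(-16 + (-4 + (0 - 12)))/(2*(19 + 7*(-4 + (0 - 12)))) = -30381 + (-4 - 12)*(-16 + (-4 - 12))/(2*(19 + 7*(-4 - 12))) = -30381 + (½)*(-16)*(-16 - 16)/(19 + 7*(-16)) = -30381 + (½)*(-16)*(-32)/(19 - 112) = -30381 + (½)*(-16)*(-32)/(-93) = -30381 + (½)*(-16)*(-1/93)*(-32) = -30381 - 256/93 = -2825689/93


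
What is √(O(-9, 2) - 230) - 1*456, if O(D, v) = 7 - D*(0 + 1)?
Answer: -456 + I*√214 ≈ -456.0 + 14.629*I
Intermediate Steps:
O(D, v) = 7 - D
√(O(-9, 2) - 230) - 1*456 = √((7 - 1*(-9)) - 230) - 1*456 = √((7 + 9) - 230) - 456 = √(16 - 230) - 456 = √(-214) - 456 = I*√214 - 456 = -456 + I*√214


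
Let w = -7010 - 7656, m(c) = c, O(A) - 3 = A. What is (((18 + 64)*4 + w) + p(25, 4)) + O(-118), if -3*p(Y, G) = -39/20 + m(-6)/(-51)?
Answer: -14741437/1020 ≈ -14452.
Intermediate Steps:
O(A) = 3 + A
w = -14666
p(Y, G) = 623/1020 (p(Y, G) = -(-39/20 - 6/(-51))/3 = -(-39*1/20 - 6*(-1/51))/3 = -(-39/20 + 2/17)/3 = -⅓*(-623/340) = 623/1020)
(((18 + 64)*4 + w) + p(25, 4)) + O(-118) = (((18 + 64)*4 - 14666) + 623/1020) + (3 - 118) = ((82*4 - 14666) + 623/1020) - 115 = ((328 - 14666) + 623/1020) - 115 = (-14338 + 623/1020) - 115 = -14624137/1020 - 115 = -14741437/1020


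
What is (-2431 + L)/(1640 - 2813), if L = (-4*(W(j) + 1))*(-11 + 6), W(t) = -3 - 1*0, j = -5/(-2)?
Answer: 2471/1173 ≈ 2.1066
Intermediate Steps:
j = 5/2 (j = -5*(-½) = 5/2 ≈ 2.5000)
W(t) = -3 (W(t) = -3 + 0 = -3)
L = -40 (L = (-4*(-3 + 1))*(-11 + 6) = -4*(-2)*(-5) = 8*(-5) = -40)
(-2431 + L)/(1640 - 2813) = (-2431 - 40)/(1640 - 2813) = -2471/(-1173) = -2471*(-1/1173) = 2471/1173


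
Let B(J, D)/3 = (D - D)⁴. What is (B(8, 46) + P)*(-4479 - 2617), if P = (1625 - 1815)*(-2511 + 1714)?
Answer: -1074547280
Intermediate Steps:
B(J, D) = 0 (B(J, D) = 3*(D - D)⁴ = 3*0⁴ = 3*0 = 0)
P = 151430 (P = -190*(-797) = 151430)
(B(8, 46) + P)*(-4479 - 2617) = (0 + 151430)*(-4479 - 2617) = 151430*(-7096) = -1074547280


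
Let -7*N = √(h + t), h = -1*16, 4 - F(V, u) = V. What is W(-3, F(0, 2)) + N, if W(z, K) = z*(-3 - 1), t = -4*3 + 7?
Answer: 12 - I*√21/7 ≈ 12.0 - 0.65465*I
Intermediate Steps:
F(V, u) = 4 - V
t = -5 (t = -12 + 7 = -5)
h = -16
N = -I*√21/7 (N = -√(-16 - 5)/7 = -I*√21/7 ≈ -0.65465*I)
W(z, K) = -4*z (W(z, K) = z*(-4) = -4*z)
W(-3, F(0, 2)) + N = -4*(-3) - I*√21/7 = 12 - I*√21/7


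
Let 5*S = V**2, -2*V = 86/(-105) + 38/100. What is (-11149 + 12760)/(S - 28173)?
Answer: -35522550000/621214437479 ≈ -0.057182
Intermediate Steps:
V = 461/2100 (V = -(86/(-105) + 38/100)/2 = -(86*(-1/105) + 38*(1/100))/2 = -(-86/105 + 19/50)/2 = -1/2*(-461/1050) = 461/2100 ≈ 0.21952)
S = 212521/22050000 (S = (461/2100)**2/5 = (1/5)*(212521/4410000) = 212521/22050000 ≈ 0.0096381)
(-11149 + 12760)/(S - 28173) = (-11149 + 12760)/(212521/22050000 - 28173) = 1611/(-621214437479/22050000) = 1611*(-22050000/621214437479) = -35522550000/621214437479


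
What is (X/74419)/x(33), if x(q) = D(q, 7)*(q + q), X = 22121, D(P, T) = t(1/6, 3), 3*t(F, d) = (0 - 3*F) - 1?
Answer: -2011/223257 ≈ -0.0090076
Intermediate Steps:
t(F, d) = -⅓ - F (t(F, d) = ((0 - 3*F) - 1)/3 = (-3*F - 1)/3 = (-1 - 3*F)/3 = -⅓ - F)
D(P, T) = -½ (D(P, T) = -⅓ - 1/6 = -⅓ - 1*⅙ = -⅓ - ⅙ = -½)
x(q) = -q (x(q) = -(q + q)/2 = -q)
(X/74419)/x(33) = (22121/74419)/((-1*33)) = (22121*(1/74419))/(-33) = (22121/74419)*(-1/33) = -2011/223257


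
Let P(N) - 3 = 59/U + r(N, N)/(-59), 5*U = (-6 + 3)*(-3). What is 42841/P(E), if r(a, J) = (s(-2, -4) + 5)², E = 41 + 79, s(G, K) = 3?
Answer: 22748571/18422 ≈ 1234.9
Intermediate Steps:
U = 9/5 (U = ((-6 + 3)*(-3))/5 = (-3*(-3))/5 = (⅕)*9 = 9/5 ≈ 1.8000)
E = 120
r(a, J) = 64 (r(a, J) = (3 + 5)² = 8² = 64)
P(N) = 18422/531 (P(N) = 3 + (59/(9/5) + 64/(-59)) = 3 + (59*(5/9) + 64*(-1/59)) = 3 + (295/9 - 64/59) = 3 + 16829/531 = 18422/531)
42841/P(E) = 42841/(18422/531) = 42841*(531/18422) = 22748571/18422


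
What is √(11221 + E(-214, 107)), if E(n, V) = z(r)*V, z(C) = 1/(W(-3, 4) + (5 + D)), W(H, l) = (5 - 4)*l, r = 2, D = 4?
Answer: 6*√52715/13 ≈ 105.97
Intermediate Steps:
W(H, l) = l (W(H, l) = 1*l = l)
z(C) = 1/13 (z(C) = 1/(4 + (5 + 4)) = 1/(4 + 9) = 1/13)
E(n, V) = V/13
√(11221 + E(-214, 107)) = √(11221 + (1/13)*107) = √(11221 + 107/13) = √(145980/13) = 6*√52715/13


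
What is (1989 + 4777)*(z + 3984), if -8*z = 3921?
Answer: 94558233/4 ≈ 2.3640e+7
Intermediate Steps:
z = -3921/8 (z = -⅛*3921 = -3921/8 ≈ -490.13)
(1989 + 4777)*(z + 3984) = (1989 + 4777)*(-3921/8 + 3984) = 6766*(27951/8) = 94558233/4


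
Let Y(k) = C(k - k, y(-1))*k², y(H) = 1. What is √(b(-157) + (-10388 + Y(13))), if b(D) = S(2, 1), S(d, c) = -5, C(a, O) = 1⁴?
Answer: 12*I*√71 ≈ 101.11*I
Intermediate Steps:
C(a, O) = 1
Y(k) = k² (Y(k) = 1*k² = k²)
b(D) = -5
√(b(-157) + (-10388 + Y(13))) = √(-5 + (-10388 + 13²)) = √(-5 + (-10388 + 169)) = √(-5 - 10219) = √(-10224) = 12*I*√71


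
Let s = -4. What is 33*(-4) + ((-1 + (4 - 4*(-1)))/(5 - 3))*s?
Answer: -146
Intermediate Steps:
33*(-4) + ((-1 + (4 - 4*(-1)))/(5 - 3))*s = 33*(-4) + ((-1 + (4 - 4*(-1)))/(5 - 3))*(-4) = -132 + ((-1 + (4 + 4))/2)*(-4) = -132 + ((-1 + 8)*(1/2))*(-4) = -132 + (7*(1/2))*(-4) = -132 + (7/2)*(-4) = -132 - 14 = -146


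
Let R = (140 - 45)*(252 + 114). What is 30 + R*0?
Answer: 30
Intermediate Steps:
R = 34770 (R = 95*366 = 34770)
30 + R*0 = 30 + 34770*0 = 30 + 0 = 30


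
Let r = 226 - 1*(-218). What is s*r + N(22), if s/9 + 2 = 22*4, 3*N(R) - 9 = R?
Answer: 1030999/3 ≈ 3.4367e+5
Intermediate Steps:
N(R) = 3 + R/3
r = 444 (r = 226 + 218 = 444)
s = 774 (s = -18 + 9*(22*4) = -18 + 9*88 = -18 + 792 = 774)
s*r + N(22) = 774*444 + (3 + (⅓)*22) = 343656 + (3 + 22/3) = 343656 + 31/3 = 1030999/3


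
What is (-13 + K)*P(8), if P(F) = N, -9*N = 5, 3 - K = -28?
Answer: -10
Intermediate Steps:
K = 31 (K = 3 - 1*(-28) = 3 + 28 = 31)
N = -5/9 (N = -⅑*5 = -5/9 ≈ -0.55556)
P(F) = -5/9
(-13 + K)*P(8) = (-13 + 31)*(-5/9) = 18*(-5/9) = -10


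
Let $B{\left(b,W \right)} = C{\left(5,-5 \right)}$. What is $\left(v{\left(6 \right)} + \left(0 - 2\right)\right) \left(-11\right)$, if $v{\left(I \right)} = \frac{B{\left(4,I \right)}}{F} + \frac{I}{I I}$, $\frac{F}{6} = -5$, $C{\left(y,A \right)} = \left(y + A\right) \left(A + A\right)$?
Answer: $\frac{121}{6} \approx 20.167$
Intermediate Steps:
$C{\left(y,A \right)} = 2 A \left(A + y\right)$ ($C{\left(y,A \right)} = \left(A + y\right) 2 A = 2 A \left(A + y\right)$)
$B{\left(b,W \right)} = 0$ ($B{\left(b,W \right)} = 2 \left(-5\right) \left(-5 + 5\right) = 2 \left(-5\right) 0 = 0$)
$F = -30$ ($F = 6 \left(-5\right) = -30$)
$v{\left(I \right)} = \frac{1}{I}$ ($v{\left(I \right)} = \frac{0}{-30} + \frac{I}{I I} = 0 \left(- \frac{1}{30}\right) + \frac{I}{I^{2}} = 0 + \frac{I}{I^{2}} = 0 + \frac{1}{I} = \frac{1}{I}$)
$\left(v{\left(6 \right)} + \left(0 - 2\right)\right) \left(-11\right) = \left(\frac{1}{6} + \left(0 - 2\right)\right) \left(-11\right) = \left(\frac{1}{6} - 2\right) \left(-11\right) = \left(- \frac{11}{6}\right) \left(-11\right) = \frac{121}{6}$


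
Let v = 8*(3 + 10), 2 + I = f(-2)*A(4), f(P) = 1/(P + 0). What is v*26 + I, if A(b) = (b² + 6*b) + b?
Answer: 2680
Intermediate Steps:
f(P) = 1/P
A(b) = b² + 7*b
I = -24 (I = -2 + (4*(7 + 4))/(-2) = -2 - 2*11 = -2 - ½*44 = -2 - 22 = -24)
v = 104 (v = 8*13 = 104)
v*26 + I = 104*26 - 24 = 2704 - 24 = 2680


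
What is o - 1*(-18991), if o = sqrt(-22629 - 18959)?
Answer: 18991 + 2*I*sqrt(10397) ≈ 18991.0 + 203.93*I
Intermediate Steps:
o = 2*I*sqrt(10397) (o = sqrt(-41588) = 2*I*sqrt(10397) ≈ 203.93*I)
o - 1*(-18991) = 2*I*sqrt(10397) - 1*(-18991) = 2*I*sqrt(10397) + 18991 = 18991 + 2*I*sqrt(10397)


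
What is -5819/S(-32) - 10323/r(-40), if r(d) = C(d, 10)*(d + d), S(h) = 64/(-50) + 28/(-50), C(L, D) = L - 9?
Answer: 12386677/3920 ≈ 3159.9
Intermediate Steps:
C(L, D) = -9 + L
S(h) = -46/25 (S(h) = 64*(-1/50) + 28*(-1/50) = -32/25 - 14/25 = -46/25)
r(d) = 2*d*(-9 + d) (r(d) = (-9 + d)*(d + d) = (-9 + d)*(2*d) = 2*d*(-9 + d))
-5819/S(-32) - 10323/r(-40) = -5819/(-46/25) - 10323*(-1/(80*(-9 - 40))) = -5819*(-25/46) - 10323/(2*(-40)*(-49)) = 6325/2 - 10323/3920 = 12386677/3920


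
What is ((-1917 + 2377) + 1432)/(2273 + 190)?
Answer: 1892/2463 ≈ 0.76817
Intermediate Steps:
((-1917 + 2377) + 1432)/(2273 + 190) = (460 + 1432)/2463 = 1892*(1/2463) = 1892/2463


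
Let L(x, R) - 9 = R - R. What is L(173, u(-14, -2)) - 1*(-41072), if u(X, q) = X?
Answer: 41081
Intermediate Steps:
L(x, R) = 9 (L(x, R) = 9 + (R - R) = 9 + 0 = 9)
L(173, u(-14, -2)) - 1*(-41072) = 9 - 1*(-41072) = 9 + 41072 = 41081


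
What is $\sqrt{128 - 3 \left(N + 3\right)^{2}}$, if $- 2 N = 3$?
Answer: $\frac{\sqrt{485}}{2} \approx 11.011$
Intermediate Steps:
$N = - \frac{3}{2}$ ($N = \left(- \frac{1}{2}\right) 3 = - \frac{3}{2} \approx -1.5$)
$\sqrt{128 - 3 \left(N + 3\right)^{2}} = \sqrt{128 - 3 \left(- \frac{3}{2} + 3\right)^{2}} = \sqrt{128 - 3 \left(\frac{3}{2}\right)^{2}} = \sqrt{128 - \frac{27}{4}} = \sqrt{\frac{485}{4}} = \frac{\sqrt{485}}{2}$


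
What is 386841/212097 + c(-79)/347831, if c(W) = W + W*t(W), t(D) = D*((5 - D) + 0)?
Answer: 81909705292/24591303869 ≈ 3.3308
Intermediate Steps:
t(D) = D*(5 - D)
c(W) = W + W²*(5 - W) (c(W) = W + W*(W*(5 - W)) = W + W²*(5 - W))
386841/212097 + c(-79)/347831 = 386841/212097 - 1*(-79)*(-1 - 79*(-5 - 79))/347831 = 386841*(1/212097) - 1*(-79)*(-1 - 79*(-84))*(1/347831) = 128947/70699 - 1*(-79)*(-1 + 6636)*(1/347831) = 128947/70699 - 1*(-79)*6635*(1/347831) = 128947/70699 + 524165*(1/347831) = 128947/70699 + 524165/347831 = 81909705292/24591303869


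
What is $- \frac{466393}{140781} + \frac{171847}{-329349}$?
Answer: $- \frac{59266286888}{15455360523} \approx -3.8347$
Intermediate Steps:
$- \frac{466393}{140781} + \frac{171847}{-329349} = \left(-466393\right) \frac{1}{140781} + 171847 \left(- \frac{1}{329349}\right) = - \frac{466393}{140781} - \frac{171847}{329349} = - \frac{59266286888}{15455360523}$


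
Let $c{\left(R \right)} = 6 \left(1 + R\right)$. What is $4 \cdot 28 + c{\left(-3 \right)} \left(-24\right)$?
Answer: $400$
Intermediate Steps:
$c{\left(R \right)} = 6 + 6 R$
$4 \cdot 28 + c{\left(-3 \right)} \left(-24\right) = 4 \cdot 28 + \left(6 + 6 \left(-3\right)\right) \left(-24\right) = 112 + \left(6 - 18\right) \left(-24\right) = 112 - -288 = 112 + 288 = 400$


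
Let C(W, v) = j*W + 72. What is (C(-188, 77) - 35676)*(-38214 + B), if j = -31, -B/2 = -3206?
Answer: 946936352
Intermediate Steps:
B = 6412 (B = -2*(-3206) = 6412)
C(W, v) = 72 - 31*W (C(W, v) = -31*W + 72 = 72 - 31*W)
(C(-188, 77) - 35676)*(-38214 + B) = ((72 - 31*(-188)) - 35676)*(-38214 + 6412) = ((72 + 5828) - 35676)*(-31802) = (5900 - 35676)*(-31802) = -29776*(-31802) = 946936352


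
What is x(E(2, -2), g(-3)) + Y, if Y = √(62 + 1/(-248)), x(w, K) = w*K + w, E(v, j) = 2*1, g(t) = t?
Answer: -4 + 5*√38130/124 ≈ 3.8738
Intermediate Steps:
E(v, j) = 2
x(w, K) = w + K*w (x(w, K) = K*w + w = w + K*w)
Y = 5*√38130/124 (Y = √(62 - 1/248) = √(15375/248) = 5*√38130/124 ≈ 7.8737)
x(E(2, -2), g(-3)) + Y = 2*(1 - 3) + 5*√38130/124 = 2*(-2) + 5*√38130/124 = -4 + 5*√38130/124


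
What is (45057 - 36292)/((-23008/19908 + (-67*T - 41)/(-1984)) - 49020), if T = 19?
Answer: -8654883552/48404639155 ≈ -0.17880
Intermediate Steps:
(45057 - 36292)/((-23008/19908 + (-67*T - 41)/(-1984)) - 49020) = (45057 - 36292)/((-23008/19908 + (-67*19 - 41)/(-1984)) - 49020) = 8765/((-23008*1/19908 + (-1273 - 41)*(-1/1984)) - 49020) = 8765/((-5752/4977 - 1314*(-1/1984)) - 49020) = 8765/((-5752/4977 + 657/992) - 49020) = 8765/(-2436095/4937184 - 49020) = 8765/(-242023195775/4937184) = 8765*(-4937184/242023195775) = -8654883552/48404639155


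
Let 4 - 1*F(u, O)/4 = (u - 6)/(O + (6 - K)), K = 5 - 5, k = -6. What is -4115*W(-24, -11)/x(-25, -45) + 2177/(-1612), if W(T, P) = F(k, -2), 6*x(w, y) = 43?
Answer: -1114501451/69316 ≈ -16079.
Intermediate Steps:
K = 0
x(w, y) = 43/6 (x(w, y) = (⅙)*43 = 43/6)
F(u, O) = 16 - 4*(-6 + u)/(6 + O) (F(u, O) = 16 - 4*(u - 6)/(O + (6 - 1*0)) = 16 - 4*(-6 + u)/(O + (6 + 0)) = 16 - 4*(-6 + u)/(O + 6) = 16 - 4*(-6 + u)/(6 + O))
W(T, P) = 28 (W(T, P) = 4*(30 - 1*(-6) + 4*(-2))/(6 - 2) = 4*(30 + 6 - 8)/4 = 4*(¼)*28 = 28)
-4115*W(-24, -11)/x(-25, -45) + 2177/(-1612) = -4115/((43/6)/28) + 2177/(-1612) = -4115/((43/6)*(1/28)) + 2177*(-1/1612) = -4115/43/168 - 2177/1612 = -4115*168/43 - 2177/1612 = -691320/43 - 2177/1612 = -1114501451/69316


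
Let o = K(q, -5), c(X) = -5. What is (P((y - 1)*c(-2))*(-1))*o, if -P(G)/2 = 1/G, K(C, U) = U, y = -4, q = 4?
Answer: -2/5 ≈ -0.40000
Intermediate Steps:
P(G) = -2/G
o = -5
(P((y - 1)*c(-2))*(-1))*o = (-2*(-1/(5*(-4 - 1)))*(-1))*(-5) = (-2/((-5*(-5)))*(-1))*(-5) = (-2/25*(-1))*(-5) = (-2*1/25*(-1))*(-5) = -2/25*(-1)*(-5) = (2/25)*(-5) = -2/5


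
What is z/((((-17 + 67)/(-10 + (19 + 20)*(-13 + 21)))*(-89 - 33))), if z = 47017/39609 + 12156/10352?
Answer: -36549813797/312649680600 ≈ -0.11690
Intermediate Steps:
z = 242051747/102508092 (z = 47017*(1/39609) + 12156*(1/10352) = 47017/39609 + 3039/2588 = 242051747/102508092 ≈ 2.3613)
z/((((-17 + 67)/(-10 + (19 + 20)*(-13 + 21)))*(-89 - 33))) = 242051747/(102508092*((((-17 + 67)/(-10 + (19 + 20)*(-13 + 21)))*(-89 - 33)))) = 242051747/(102508092*(((50/(-10 + 39*8))*(-122)))) = 242051747/(102508092*(((50/(-10 + 312))*(-122)))) = 242051747/(102508092*(((50/302)*(-122)))) = 242051747/(102508092*(((50*(1/302))*(-122)))) = 242051747/(102508092*(((25/151)*(-122)))) = 242051747/(102508092*(-3050/151)) = (242051747/102508092)*(-151/3050) = -36549813797/312649680600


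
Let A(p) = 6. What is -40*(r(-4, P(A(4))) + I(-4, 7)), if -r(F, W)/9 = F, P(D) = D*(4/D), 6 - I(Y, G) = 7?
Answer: -1400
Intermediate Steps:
I(Y, G) = -1 (I(Y, G) = 6 - 1*7 = 6 - 7 = -1)
P(D) = 4
r(F, W) = -9*F
-40*(r(-4, P(A(4))) + I(-4, 7)) = -40*(-9*(-4) - 1) = -40*(36 - 1) = -40*35 = -1400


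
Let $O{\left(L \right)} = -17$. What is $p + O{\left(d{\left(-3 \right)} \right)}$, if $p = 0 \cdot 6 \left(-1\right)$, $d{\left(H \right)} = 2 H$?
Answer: $-17$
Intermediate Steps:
$p = 0$ ($p = 0 \left(-1\right) = 0$)
$p + O{\left(d{\left(-3 \right)} \right)} = 0 - 17 = -17$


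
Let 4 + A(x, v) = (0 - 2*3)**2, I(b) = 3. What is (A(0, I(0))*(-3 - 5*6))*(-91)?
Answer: 96096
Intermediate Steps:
A(x, v) = 32 (A(x, v) = -4 + (0 - 2*3)**2 = -4 + (0 - 6)**2 = -4 + (-6)**2 = -4 + 36 = 32)
(A(0, I(0))*(-3 - 5*6))*(-91) = (32*(-3 - 5*6))*(-91) = (32*(-3 - 30))*(-91) = (32*(-33))*(-91) = -1056*(-91) = 96096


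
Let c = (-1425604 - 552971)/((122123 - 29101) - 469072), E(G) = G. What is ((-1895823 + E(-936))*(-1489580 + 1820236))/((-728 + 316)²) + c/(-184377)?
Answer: -1575548644448402407/426420119274 ≈ -3.6948e+6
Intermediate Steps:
c = 1147/218 (c = -1978575/(93022 - 469072) = -1978575/(-376050) = -1978575*(-1/376050) = 1147/218 ≈ 5.2615)
((-1895823 + E(-936))*(-1489580 + 1820236))/((-728 + 316)²) + c/(-184377) = ((-1895823 - 936)*(-1489580 + 1820236))/((-728 + 316)²) + (1147/218)/(-184377) = (-1896759*330656)/((-412)²) + (1147/218)*(-1/184377) = -627174743904/169744 - 1147/40194186 = -627174743904*1/169744 - 1147/40194186 = -39198421494/10609 - 1147/40194186 = -1575548644448402407/426420119274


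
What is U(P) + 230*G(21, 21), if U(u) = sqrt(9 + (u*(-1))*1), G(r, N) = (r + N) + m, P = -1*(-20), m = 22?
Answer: 14720 + I*sqrt(11) ≈ 14720.0 + 3.3166*I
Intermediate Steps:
P = 20
G(r, N) = 22 + N + r (G(r, N) = (r + N) + 22 = (N + r) + 22 = 22 + N + r)
U(u) = sqrt(9 - u) (U(u) = sqrt(9 - u*1) = sqrt(9 - u))
U(P) + 230*G(21, 21) = sqrt(9 - 1*20) + 230*(22 + 21 + 21) = sqrt(9 - 20) + 230*64 = sqrt(-11) + 14720 = I*sqrt(11) + 14720 = 14720 + I*sqrt(11)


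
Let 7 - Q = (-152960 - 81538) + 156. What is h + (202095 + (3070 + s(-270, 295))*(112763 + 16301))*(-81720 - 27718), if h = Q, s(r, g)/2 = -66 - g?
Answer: -33186456801397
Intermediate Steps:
s(r, g) = -132 - 2*g (s(r, g) = 2*(-66 - g) = -132 - 2*g)
Q = 234349 (Q = 7 - ((-152960 - 81538) + 156) = 7 - (-234498 + 156) = 7 - 1*(-234342) = 7 + 234342 = 234349)
h = 234349
h + (202095 + (3070 + s(-270, 295))*(112763 + 16301))*(-81720 - 27718) = 234349 + (202095 + (3070 + (-132 - 2*295))*(112763 + 16301))*(-81720 - 27718) = 234349 + (202095 + (3070 + (-132 - 590))*129064)*(-109438) = 234349 + (202095 + (3070 - 722)*129064)*(-109438) = 234349 + (202095 + 2348*129064)*(-109438) = 234349 + (202095 + 303042272)*(-109438) = 234349 + 303244367*(-109438) = 234349 - 33186457035746 = -33186456801397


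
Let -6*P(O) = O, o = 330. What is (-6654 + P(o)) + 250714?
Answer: 244005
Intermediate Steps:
P(O) = -O/6
(-6654 + P(o)) + 250714 = (-6654 - ⅙*330) + 250714 = (-6654 - 55) + 250714 = -6709 + 250714 = 244005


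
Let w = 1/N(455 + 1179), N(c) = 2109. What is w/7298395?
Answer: 1/15392315055 ≈ 6.4967e-11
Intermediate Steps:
w = 1/2109 ≈ 0.00047416
w/7298395 = (1/2109)/7298395 = (1/2109)*(1/7298395) = 1/15392315055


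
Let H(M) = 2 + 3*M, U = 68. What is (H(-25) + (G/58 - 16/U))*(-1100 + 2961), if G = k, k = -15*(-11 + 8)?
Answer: -132959145/986 ≈ -1.3485e+5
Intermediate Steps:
k = 45 (k = -15*(-3) = 45)
G = 45
(H(-25) + (G/58 - 16/U))*(-1100 + 2961) = ((2 + 3*(-25)) + (45/58 - 16/68))*(-1100 + 2961) = ((2 - 75) + (45*(1/58) - 16*1/68))*1861 = (-73 + (45/58 - 4/17))*1861 = (-73 + 533/986)*1861 = -71445/986*1861 = -132959145/986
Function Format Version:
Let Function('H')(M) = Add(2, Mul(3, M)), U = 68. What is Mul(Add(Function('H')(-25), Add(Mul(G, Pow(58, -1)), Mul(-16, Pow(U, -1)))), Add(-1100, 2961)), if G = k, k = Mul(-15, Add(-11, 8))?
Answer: Rational(-132959145, 986) ≈ -1.3485e+5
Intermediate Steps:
k = 45 (k = Mul(-15, -3) = 45)
G = 45
Mul(Add(Function('H')(-25), Add(Mul(G, Pow(58, -1)), Mul(-16, Pow(U, -1)))), Add(-1100, 2961)) = Mul(Add(Add(2, Mul(3, -25)), Add(Mul(45, Pow(58, -1)), Mul(-16, Pow(68, -1)))), Add(-1100, 2961)) = Mul(Add(Add(2, -75), Add(Mul(45, Rational(1, 58)), Mul(-16, Rational(1, 68)))), 1861) = Mul(Add(-73, Add(Rational(45, 58), Rational(-4, 17))), 1861) = Mul(Add(-73, Rational(533, 986)), 1861) = Mul(Rational(-71445, 986), 1861) = Rational(-132959145, 986)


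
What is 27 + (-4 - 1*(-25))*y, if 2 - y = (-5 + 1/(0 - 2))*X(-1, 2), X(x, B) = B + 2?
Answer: 531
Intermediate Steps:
X(x, B) = 2 + B
y = 24 (y = 2 - (-5 + 1/(0 - 2))*(2 + 2) = 2 - (-5 + 1/(-2))*4 = 2 - (-5 - 1/2)*4 = 2 - (-11)*4/2 = 2 - 1*(-22) = 2 + 22 = 24)
27 + (-4 - 1*(-25))*y = 27 + (-4 - 1*(-25))*24 = 27 + (-4 + 25)*24 = 27 + 21*24 = 27 + 504 = 531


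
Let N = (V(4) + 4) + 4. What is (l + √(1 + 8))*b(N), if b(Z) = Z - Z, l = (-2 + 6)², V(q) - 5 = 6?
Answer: 0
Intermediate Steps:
V(q) = 11 (V(q) = 5 + 6 = 11)
l = 16 (l = 4² = 16)
N = 19 (N = (11 + 4) + 4 = 15 + 4 = 19)
b(Z) = 0
(l + √(1 + 8))*b(N) = (16 + √(1 + 8))*0 = (16 + √9)*0 = (16 + 3)*0 = 19*0 = 0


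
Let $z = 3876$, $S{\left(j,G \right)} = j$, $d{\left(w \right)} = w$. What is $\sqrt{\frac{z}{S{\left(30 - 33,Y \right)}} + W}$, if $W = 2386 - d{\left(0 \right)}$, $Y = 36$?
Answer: $\sqrt{1094} \approx 33.076$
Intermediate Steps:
$W = 2386$ ($W = 2386 - 0 = 2386 + 0 = 2386$)
$\sqrt{\frac{z}{S{\left(30 - 33,Y \right)}} + W} = \sqrt{\frac{3876}{30 - 33} + 2386} = \sqrt{\frac{3876}{-3} + 2386} = \sqrt{3876 \left(- \frac{1}{3}\right) + 2386} = \sqrt{-1292 + 2386} = \sqrt{1094}$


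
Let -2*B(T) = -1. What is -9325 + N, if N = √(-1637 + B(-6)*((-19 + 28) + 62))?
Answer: -9325 + I*√6406/2 ≈ -9325.0 + 40.019*I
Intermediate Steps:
B(T) = ½ (B(T) = -½*(-1) = ½)
N = I*√6406/2 (N = √(-1637 + ((-19 + 28) + 62)/2) = √(-1637 + (9 + 62)/2) = √(-1637 + (½)*71) = √(-1637 + 71/2) = √(-3203/2) = I*√6406/2 ≈ 40.019*I)
-9325 + N = -9325 + I*√6406/2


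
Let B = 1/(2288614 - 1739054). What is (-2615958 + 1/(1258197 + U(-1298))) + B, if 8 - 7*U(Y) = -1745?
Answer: -3166059032533405827/1210286645480 ≈ -2.6160e+6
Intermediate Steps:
U(Y) = 1753/7 (U(Y) = 8/7 - ⅐*(-1745) = 8/7 + 1745/7 = 1753/7)
B = 1/549560 ≈ 1.8196e-6
(-2615958 + 1/(1258197 + U(-1298))) + B = (-2615958 + 1/(1258197 + 1753/7)) + 1/549560 = (-2615958 + 1/(8809132/7)) + 1/549560 = (-2615958 + 7/8809132) + 1/549560 = -23044319328449/8809132 + 1/549560 = -3166059032533405827/1210286645480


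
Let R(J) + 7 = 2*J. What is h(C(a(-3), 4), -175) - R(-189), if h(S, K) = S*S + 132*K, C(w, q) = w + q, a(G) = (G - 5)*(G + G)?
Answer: -20011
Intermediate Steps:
a(G) = 2*G*(-5 + G) (a(G) = (-5 + G)*(2*G) = 2*G*(-5 + G))
C(w, q) = q + w
h(S, K) = S**2 + 132*K
R(J) = -7 + 2*J
h(C(a(-3), 4), -175) - R(-189) = ((4 + 2*(-3)*(-5 - 3))**2 + 132*(-175)) - (-7 + 2*(-189)) = ((4 + 2*(-3)*(-8))**2 - 23100) - (-7 - 378) = ((4 + 48)**2 - 23100) - 1*(-385) = (52**2 - 23100) + 385 = (2704 - 23100) + 385 = -20396 + 385 = -20011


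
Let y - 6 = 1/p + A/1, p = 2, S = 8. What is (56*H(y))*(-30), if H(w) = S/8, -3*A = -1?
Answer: -1680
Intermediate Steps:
A = 1/3 (A = -1/3*(-1) = 1/3 ≈ 0.33333)
y = 41/6 (y = 6 + (1/2 + (1/3)/1) = 6 + (1*(1/2) + (1/3)*1) = 6 + (1/2 + 1/3) = 6 + 5/6 = 41/6 ≈ 6.8333)
H(w) = 1 (H(w) = 8/8 = 8*(1/8) = 1)
(56*H(y))*(-30) = (56*1)*(-30) = 56*(-30) = -1680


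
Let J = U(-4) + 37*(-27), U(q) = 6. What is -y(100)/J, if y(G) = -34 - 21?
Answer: -55/993 ≈ -0.055388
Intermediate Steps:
J = -993 (J = 6 + 37*(-27) = 6 - 999 = -993)
y(G) = -55
-y(100)/J = -(-55)/(-993) = -(-55)*(-1)/993 = -1*55/993 = -55/993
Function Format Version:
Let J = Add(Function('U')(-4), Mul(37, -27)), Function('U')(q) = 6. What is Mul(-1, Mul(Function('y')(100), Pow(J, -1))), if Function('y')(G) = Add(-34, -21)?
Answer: Rational(-55, 993) ≈ -0.055388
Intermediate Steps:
J = -993 (J = Add(6, Mul(37, -27)) = Add(6, -999) = -993)
Function('y')(G) = -55
Mul(-1, Mul(Function('y')(100), Pow(J, -1))) = Mul(-1, Mul(-55, Pow(-993, -1))) = Mul(-1, Mul(-55, Rational(-1, 993))) = Mul(-1, Rational(55, 993)) = Rational(-55, 993)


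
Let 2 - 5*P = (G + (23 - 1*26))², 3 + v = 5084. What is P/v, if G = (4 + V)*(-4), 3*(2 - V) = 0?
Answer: -727/25405 ≈ -0.028616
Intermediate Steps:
v = 5081 (v = -3 + 5084 = 5081)
V = 2 (V = 2 - ⅓*0 = 2 + 0 = 2)
G = -24 (G = (4 + 2)*(-4) = 6*(-4) = -24)
P = -727/5 (P = ⅖ - (-24 + (23 - 1*26))²/5 = ⅖ - (-24 + (23 - 26))²/5 = ⅖ - (-24 - 3)²/5 = ⅖ - ⅕*(-27)² = ⅖ - ⅕*729 = ⅖ - 729/5 = -727/5 ≈ -145.40)
P/v = -727/5/5081 = -727/5*1/5081 = -727/25405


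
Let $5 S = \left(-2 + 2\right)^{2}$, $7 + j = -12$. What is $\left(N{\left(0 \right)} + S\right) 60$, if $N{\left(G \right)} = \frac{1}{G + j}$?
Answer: $- \frac{60}{19} \approx -3.1579$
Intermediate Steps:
$j = -19$ ($j = -7 - 12 = -19$)
$N{\left(G \right)} = \frac{1}{-19 + G}$ ($N{\left(G \right)} = \frac{1}{G - 19} = \frac{1}{-19 + G}$)
$S = 0$ ($S = \frac{\left(-2 + 2\right)^{2}}{5} = \frac{0^{2}}{5} = \frac{1}{5} \cdot 0 = 0$)
$\left(N{\left(0 \right)} + S\right) 60 = \left(\frac{1}{-19 + 0} + 0\right) 60 = \left(\frac{1}{-19} + 0\right) 60 = \left(- \frac{1}{19} + 0\right) 60 = \left(- \frac{1}{19}\right) 60 = - \frac{60}{19}$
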